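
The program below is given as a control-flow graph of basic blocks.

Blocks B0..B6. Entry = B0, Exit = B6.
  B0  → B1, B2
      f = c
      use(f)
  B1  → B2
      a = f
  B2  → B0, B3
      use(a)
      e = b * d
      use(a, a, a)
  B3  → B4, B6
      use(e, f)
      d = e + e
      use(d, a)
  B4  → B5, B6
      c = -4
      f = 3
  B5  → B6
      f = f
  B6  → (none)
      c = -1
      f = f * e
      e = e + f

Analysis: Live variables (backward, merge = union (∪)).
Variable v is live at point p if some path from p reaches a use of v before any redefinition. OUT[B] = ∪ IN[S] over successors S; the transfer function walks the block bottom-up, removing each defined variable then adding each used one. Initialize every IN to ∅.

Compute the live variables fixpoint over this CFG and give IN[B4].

Answer: {e}

Trace:
Converged values:
  B0:  IN={a, b, c, d}  OUT={a, b, c, d, f}
  B1:  IN={b, c, d, f}  OUT={a, b, c, d, f}
  B2:  IN={a, b, c, d, f}  OUT={a, b, c, d, e, f}
  B3:  IN={a, e, f}  OUT={e, f}
  B4:  IN={e}  OUT={e, f}
  B5:  IN={e, f}  OUT={e, f}
  B6:  IN={e, f}  OUT={}

Merge at B4: OUT[B4] = IN[B5] ⊔ IN[B6] = {e, f}
Applying B4's transfer function to that OUT value gives IN[B4] (row B4 above).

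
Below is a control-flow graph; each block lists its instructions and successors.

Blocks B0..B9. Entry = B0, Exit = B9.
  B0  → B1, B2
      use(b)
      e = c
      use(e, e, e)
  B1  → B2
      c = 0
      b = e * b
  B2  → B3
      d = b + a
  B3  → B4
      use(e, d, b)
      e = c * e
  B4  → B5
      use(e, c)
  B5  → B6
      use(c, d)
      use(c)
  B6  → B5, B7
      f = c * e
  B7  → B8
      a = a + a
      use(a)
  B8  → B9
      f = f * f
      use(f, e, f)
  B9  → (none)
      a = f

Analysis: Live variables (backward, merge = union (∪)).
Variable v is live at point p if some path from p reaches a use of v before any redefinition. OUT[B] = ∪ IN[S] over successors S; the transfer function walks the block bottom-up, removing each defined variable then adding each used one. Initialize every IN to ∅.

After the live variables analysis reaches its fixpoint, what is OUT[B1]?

Fixpoint table:
  B0: | IN={a, b, c} | OUT={a, b, c, e}
  B1: | IN={a, b, e} | OUT={a, b, c, e}
  B2: | IN={a, b, c, e} | OUT={a, b, c, d, e}
  B3: | IN={a, b, c, d, e} | OUT={a, c, d, e}
  B4: | IN={a, c, d, e} | OUT={a, c, d, e}
  B5: | IN={a, c, d, e} | OUT={a, c, d, e}
  B6: | IN={a, c, d, e} | OUT={a, c, d, e, f}
  B7: | IN={a, e, f} | OUT={e, f}
  B8: | IN={e, f} | OUT={f}
  B9: | IN={f} | OUT={}

Merge at B1: OUT[B1] = IN[B2] = {a, b, c, e}

Answer: {a, b, c, e}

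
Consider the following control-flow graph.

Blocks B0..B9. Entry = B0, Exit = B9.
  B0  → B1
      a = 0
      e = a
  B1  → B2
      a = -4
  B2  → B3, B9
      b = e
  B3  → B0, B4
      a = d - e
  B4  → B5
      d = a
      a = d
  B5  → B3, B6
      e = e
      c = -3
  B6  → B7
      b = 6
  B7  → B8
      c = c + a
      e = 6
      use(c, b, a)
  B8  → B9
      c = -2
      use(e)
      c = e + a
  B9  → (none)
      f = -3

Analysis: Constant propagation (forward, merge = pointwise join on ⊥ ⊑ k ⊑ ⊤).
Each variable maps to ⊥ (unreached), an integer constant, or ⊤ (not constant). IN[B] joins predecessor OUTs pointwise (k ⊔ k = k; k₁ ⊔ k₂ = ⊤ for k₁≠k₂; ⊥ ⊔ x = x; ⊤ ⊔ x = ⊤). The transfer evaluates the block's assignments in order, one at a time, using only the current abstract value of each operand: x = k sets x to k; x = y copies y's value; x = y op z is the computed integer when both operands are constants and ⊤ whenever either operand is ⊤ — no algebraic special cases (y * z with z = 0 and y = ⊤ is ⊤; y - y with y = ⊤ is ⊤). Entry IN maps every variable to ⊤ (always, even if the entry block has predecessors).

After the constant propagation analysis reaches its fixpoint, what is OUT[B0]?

Answer: {a: 0, b: ⊤, c: ⊤, d: ⊤, e: 0, f: ⊤}

Derivation:
Per-block solution:
  B0: | IN=(all ⊤) | OUT={a:0, e:0; rest ⊤}
  B1: | IN={a:0, e:0; rest ⊤} | OUT={a:-4, e:0; rest ⊤}
  B2: | IN={a:-4, e:0; rest ⊤} | OUT={a:-4, b:0, e:0; rest ⊤}
  B3: | IN={b:0, e:0; rest ⊤} | OUT={b:0, e:0; rest ⊤}
  B4: | IN={b:0, e:0; rest ⊤} | OUT={b:0, e:0; rest ⊤}
  B5: | IN={b:0, e:0; rest ⊤} | OUT={b:0, c:-3, e:0; rest ⊤}
  B6: | IN={b:0, c:-3, e:0; rest ⊤} | OUT={b:6, c:-3, e:0; rest ⊤}
  B7: | IN={b:6, c:-3, e:0; rest ⊤} | OUT={b:6, e:6; rest ⊤}
  B8: | IN={b:6, e:6; rest ⊤} | OUT={b:6, e:6; rest ⊤}
  B9: | IN=(all ⊤) | OUT={f:-3; rest ⊤}

Merge at B0 (entry node, so the boundary value (all ⊤) is joined with the incoming edge(s)): IN[B0] = (all ⊤) ⊔ OUT[B3] = {a: ⊤, b: ⊤, c: ⊤, d: ⊤, e: ⊤, f: ⊤}
Applying B0's transfer function to that IN value gives OUT[B0] (row B0 above).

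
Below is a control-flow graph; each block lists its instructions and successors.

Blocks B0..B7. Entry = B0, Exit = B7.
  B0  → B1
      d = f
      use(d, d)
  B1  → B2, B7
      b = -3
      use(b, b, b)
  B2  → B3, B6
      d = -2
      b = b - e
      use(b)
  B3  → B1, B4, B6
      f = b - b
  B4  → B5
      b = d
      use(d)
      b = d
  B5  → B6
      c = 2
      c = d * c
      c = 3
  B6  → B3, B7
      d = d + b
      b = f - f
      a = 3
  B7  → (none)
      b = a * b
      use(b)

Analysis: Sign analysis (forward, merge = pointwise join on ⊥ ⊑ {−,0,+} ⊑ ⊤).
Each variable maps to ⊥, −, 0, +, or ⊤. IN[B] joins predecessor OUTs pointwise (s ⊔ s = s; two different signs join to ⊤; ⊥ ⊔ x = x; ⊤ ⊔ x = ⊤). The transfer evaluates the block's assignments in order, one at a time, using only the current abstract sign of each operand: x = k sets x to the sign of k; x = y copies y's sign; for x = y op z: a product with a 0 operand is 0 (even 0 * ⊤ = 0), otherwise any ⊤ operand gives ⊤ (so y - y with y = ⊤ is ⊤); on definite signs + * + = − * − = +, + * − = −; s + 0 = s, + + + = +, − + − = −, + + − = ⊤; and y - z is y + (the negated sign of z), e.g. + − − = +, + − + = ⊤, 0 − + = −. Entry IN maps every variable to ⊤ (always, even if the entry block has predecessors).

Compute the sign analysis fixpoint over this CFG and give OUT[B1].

Per-block solution:
  B0:  IN=(all ⊤)  OUT=(all ⊤)
  B1:  IN=(all ⊤)  OUT={b:-; rest ⊤}
  B2:  IN={b:-; rest ⊤}  OUT={d:-; rest ⊤}
  B3:  IN=(all ⊤)  OUT=(all ⊤)
  B4:  IN=(all ⊤)  OUT=(all ⊤)
  B5:  IN=(all ⊤)  OUT={c:+; rest ⊤}
  B6:  IN=(all ⊤)  OUT={a:+; rest ⊤}
  B7:  IN=(all ⊤)  OUT=(all ⊤)

Merge at B1: IN[B1] = OUT[B0] ⊔ OUT[B3] = {a: ⊤, b: ⊤, c: ⊤, d: ⊤, e: ⊤, f: ⊤}
Applying B1's transfer function to that IN value gives OUT[B1] (row B1 above).

Answer: {a: ⊤, b: -, c: ⊤, d: ⊤, e: ⊤, f: ⊤}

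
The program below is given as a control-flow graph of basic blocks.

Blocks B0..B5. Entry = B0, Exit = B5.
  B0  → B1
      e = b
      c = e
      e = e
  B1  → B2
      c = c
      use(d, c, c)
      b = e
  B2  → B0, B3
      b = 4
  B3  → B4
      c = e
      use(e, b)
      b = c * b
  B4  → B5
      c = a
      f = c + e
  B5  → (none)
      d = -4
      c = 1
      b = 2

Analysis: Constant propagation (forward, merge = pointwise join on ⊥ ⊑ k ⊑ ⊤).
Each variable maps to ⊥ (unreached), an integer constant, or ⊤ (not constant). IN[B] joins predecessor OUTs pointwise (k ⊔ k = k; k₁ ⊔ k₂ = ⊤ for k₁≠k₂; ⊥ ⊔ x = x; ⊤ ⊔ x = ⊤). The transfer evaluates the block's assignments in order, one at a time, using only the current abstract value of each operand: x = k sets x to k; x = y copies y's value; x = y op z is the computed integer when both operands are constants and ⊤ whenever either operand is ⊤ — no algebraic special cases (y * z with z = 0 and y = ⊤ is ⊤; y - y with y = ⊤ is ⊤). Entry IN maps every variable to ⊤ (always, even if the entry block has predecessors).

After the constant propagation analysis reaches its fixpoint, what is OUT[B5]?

Fixpoint table:
  B0:  IN=(all ⊤)  OUT=(all ⊤)
  B1:  IN=(all ⊤)  OUT=(all ⊤)
  B2:  IN=(all ⊤)  OUT={b:4; rest ⊤}
  B3:  IN={b:4; rest ⊤}  OUT=(all ⊤)
  B4:  IN=(all ⊤)  OUT=(all ⊤)
  B5:  IN=(all ⊤)  OUT={b:2, c:1, d:-4; rest ⊤}

Merge at B5: IN[B5] = OUT[B4] = {a: ⊤, b: ⊤, c: ⊤, d: ⊤, e: ⊤, f: ⊤}
Applying B5's transfer function to that IN value gives OUT[B5] (row B5 above).

Answer: {a: ⊤, b: 2, c: 1, d: -4, e: ⊤, f: ⊤}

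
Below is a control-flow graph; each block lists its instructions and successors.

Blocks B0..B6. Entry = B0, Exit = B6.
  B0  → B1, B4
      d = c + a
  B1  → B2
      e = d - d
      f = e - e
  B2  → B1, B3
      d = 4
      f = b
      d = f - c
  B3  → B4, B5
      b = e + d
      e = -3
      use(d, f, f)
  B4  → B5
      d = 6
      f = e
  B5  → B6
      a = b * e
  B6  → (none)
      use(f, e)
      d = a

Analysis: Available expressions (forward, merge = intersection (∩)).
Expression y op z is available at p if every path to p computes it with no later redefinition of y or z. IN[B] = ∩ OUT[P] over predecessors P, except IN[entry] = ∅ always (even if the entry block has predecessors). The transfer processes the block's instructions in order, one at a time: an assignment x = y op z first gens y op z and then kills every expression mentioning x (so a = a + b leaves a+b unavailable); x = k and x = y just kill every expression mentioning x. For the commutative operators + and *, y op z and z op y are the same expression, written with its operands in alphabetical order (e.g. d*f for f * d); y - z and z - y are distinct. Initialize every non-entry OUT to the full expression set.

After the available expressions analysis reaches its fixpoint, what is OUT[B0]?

Fixpoint table:
  B0: | IN={} | OUT={a+c}
  B1: | IN={a+c} | OUT={a+c, d-d, e-e}
  B2: | IN={a+c, d-d, e-e} | OUT={a+c, e-e, f-c}
  B3: | IN={a+c, e-e, f-c} | OUT={a+c, f-c}
  B4: | IN={a+c} | OUT={a+c}
  B5: | IN={a+c} | OUT={b*e}
  B6: | IN={b*e} | OUT={b*e}

B0 is the boundary node: IN[B0] = {}
Applying B0's transfer function to that IN value gives OUT[B0] (row B0 above).

Answer: {a+c}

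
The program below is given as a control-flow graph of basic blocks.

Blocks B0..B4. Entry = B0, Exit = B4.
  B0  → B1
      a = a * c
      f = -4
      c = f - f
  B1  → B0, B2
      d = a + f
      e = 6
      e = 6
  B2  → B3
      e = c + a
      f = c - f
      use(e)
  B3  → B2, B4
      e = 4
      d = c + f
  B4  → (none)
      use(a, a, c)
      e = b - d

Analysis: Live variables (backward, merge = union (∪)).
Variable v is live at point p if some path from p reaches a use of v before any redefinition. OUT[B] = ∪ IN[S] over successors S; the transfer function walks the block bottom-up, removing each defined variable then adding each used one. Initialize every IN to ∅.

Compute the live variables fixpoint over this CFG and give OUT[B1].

Answer: {a, b, c, f}

Derivation:
Fixpoint table:
  B0:   IN={a, b, c}   OUT={a, b, c, f}
  B1:   IN={a, b, c, f}   OUT={a, b, c, f}
  B2:   IN={a, b, c, f}   OUT={a, b, c, f}
  B3:   IN={a, b, c, f}   OUT={a, b, c, d, f}
  B4:   IN={a, b, c, d}   OUT={}

Merge at B1: OUT[B1] = IN[B0] ⊔ IN[B2] = {a, b, c, f}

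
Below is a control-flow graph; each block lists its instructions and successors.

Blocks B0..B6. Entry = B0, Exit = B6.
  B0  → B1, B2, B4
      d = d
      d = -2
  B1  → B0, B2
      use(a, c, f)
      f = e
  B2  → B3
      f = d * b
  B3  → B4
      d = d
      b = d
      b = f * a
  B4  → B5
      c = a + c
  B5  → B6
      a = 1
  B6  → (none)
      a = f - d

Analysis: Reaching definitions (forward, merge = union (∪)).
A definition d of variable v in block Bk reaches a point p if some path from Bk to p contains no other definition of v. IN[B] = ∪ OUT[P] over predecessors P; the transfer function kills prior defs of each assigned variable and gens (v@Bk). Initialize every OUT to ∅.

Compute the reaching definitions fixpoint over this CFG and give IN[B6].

Fixpoint table:
  B0: | IN={d@B0, f@B1} | OUT={d@B0, f@B1}
  B1: | IN={d@B0, f@B1} | OUT={d@B0, f@B1}
  B2: | IN={d@B0, f@B1} | OUT={d@B0, f@B2}
  B3: | IN={d@B0, f@B2} | OUT={b@B3, d@B3, f@B2}
  B4: | IN={b@B3, d@B0, d@B3, f@B1, f@B2} | OUT={b@B3, c@B4, d@B0, d@B3, f@B1, f@B2}
  B5: | IN={b@B3, c@B4, d@B0, d@B3, f@B1, f@B2} | OUT={a@B5, b@B3, c@B4, d@B0, d@B3, f@B1, f@B2}
  B6: | IN={a@B5, b@B3, c@B4, d@B0, d@B3, f@B1, f@B2} | OUT={a@B6, b@B3, c@B4, d@B0, d@B3, f@B1, f@B2}

Merge at B6: IN[B6] = OUT[B5] = {a@B5, b@B3, c@B4, d@B0, d@B3, f@B1, f@B2}

Answer: {a@B5, b@B3, c@B4, d@B0, d@B3, f@B1, f@B2}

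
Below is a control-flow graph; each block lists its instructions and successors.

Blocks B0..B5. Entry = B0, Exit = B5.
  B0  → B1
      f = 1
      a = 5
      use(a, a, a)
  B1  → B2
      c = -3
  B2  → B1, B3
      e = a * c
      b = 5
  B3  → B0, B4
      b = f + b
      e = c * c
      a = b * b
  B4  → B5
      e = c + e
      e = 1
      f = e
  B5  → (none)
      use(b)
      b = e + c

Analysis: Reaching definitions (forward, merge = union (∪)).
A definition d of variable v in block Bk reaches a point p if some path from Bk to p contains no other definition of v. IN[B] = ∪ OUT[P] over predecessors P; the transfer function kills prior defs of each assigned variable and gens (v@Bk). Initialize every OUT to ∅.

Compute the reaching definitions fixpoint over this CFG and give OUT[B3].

Answer: {a@B3, b@B3, c@B1, e@B3, f@B0}

Working:
Fixpoint table:
  B0: | IN={a@B3, b@B3, c@B1, e@B3, f@B0} | OUT={a@B0, b@B3, c@B1, e@B3, f@B0}
  B1: | IN={a@B0, b@B2, b@B3, c@B1, e@B2, e@B3, f@B0} | OUT={a@B0, b@B2, b@B3, c@B1, e@B2, e@B3, f@B0}
  B2: | IN={a@B0, b@B2, b@B3, c@B1, e@B2, e@B3, f@B0} | OUT={a@B0, b@B2, c@B1, e@B2, f@B0}
  B3: | IN={a@B0, b@B2, c@B1, e@B2, f@B0} | OUT={a@B3, b@B3, c@B1, e@B3, f@B0}
  B4: | IN={a@B3, b@B3, c@B1, e@B3, f@B0} | OUT={a@B3, b@B3, c@B1, e@B4, f@B4}
  B5: | IN={a@B3, b@B3, c@B1, e@B4, f@B4} | OUT={a@B3, b@B5, c@B1, e@B4, f@B4}

Merge at B3: IN[B3] = OUT[B2] = {a@B0, b@B2, c@B1, e@B2, f@B0}
Applying B3's transfer function to that IN value gives OUT[B3] (row B3 above).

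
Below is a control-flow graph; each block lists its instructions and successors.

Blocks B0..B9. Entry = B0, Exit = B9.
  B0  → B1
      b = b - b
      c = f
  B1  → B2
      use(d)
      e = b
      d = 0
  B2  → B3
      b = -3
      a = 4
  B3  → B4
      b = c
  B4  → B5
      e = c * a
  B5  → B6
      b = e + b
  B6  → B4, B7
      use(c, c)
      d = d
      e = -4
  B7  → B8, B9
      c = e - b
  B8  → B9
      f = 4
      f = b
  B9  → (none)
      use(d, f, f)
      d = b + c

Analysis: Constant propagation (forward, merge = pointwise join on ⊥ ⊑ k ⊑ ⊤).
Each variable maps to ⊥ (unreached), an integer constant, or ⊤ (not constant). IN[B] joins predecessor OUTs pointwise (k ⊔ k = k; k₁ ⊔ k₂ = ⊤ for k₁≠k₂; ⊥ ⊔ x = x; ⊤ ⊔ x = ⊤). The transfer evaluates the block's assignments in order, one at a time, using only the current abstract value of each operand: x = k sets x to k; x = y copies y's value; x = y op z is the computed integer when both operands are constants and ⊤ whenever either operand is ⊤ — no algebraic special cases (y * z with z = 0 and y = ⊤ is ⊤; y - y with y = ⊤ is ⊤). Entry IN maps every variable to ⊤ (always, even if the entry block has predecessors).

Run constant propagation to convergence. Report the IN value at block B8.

Answer: {a: 4, b: ⊤, c: ⊤, d: 0, e: -4, f: ⊤}

Derivation:
Fixpoint table:
  B0:  IN=(all ⊤)  OUT=(all ⊤)
  B1:  IN=(all ⊤)  OUT={d:0; rest ⊤}
  B2:  IN={d:0; rest ⊤}  OUT={a:4, b:-3, d:0; rest ⊤}
  B3:  IN={a:4, b:-3, d:0; rest ⊤}  OUT={a:4, d:0; rest ⊤}
  B4:  IN={a:4, d:0; rest ⊤}  OUT={a:4, d:0; rest ⊤}
  B5:  IN={a:4, d:0; rest ⊤}  OUT={a:4, d:0; rest ⊤}
  B6:  IN={a:4, d:0; rest ⊤}  OUT={a:4, d:0, e:-4; rest ⊤}
  B7:  IN={a:4, d:0, e:-4; rest ⊤}  OUT={a:4, d:0, e:-4; rest ⊤}
  B8:  IN={a:4, d:0, e:-4; rest ⊤}  OUT={a:4, d:0, e:-4; rest ⊤}
  B9:  IN={a:4, d:0, e:-4; rest ⊤}  OUT={a:4, e:-4; rest ⊤}

Merge at B8: IN[B8] = OUT[B7] = {a: 4, b: ⊤, c: ⊤, d: 0, e: -4, f: ⊤}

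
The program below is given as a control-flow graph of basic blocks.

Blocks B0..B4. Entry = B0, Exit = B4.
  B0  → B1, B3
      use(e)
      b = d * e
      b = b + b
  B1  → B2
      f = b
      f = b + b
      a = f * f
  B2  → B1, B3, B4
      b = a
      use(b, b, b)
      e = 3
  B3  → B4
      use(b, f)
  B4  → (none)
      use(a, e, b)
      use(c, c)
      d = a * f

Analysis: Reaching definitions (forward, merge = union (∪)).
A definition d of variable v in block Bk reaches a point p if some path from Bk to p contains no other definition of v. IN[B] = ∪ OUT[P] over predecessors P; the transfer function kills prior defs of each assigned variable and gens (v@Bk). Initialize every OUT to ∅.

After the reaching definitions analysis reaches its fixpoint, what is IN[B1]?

Converged values:
  B0:   IN={}   OUT={b@B0}
  B1:   IN={a@B1, b@B0, b@B2, e@B2, f@B1}   OUT={a@B1, b@B0, b@B2, e@B2, f@B1}
  B2:   IN={a@B1, b@B0, b@B2, e@B2, f@B1}   OUT={a@B1, b@B2, e@B2, f@B1}
  B3:   IN={a@B1, b@B0, b@B2, e@B2, f@B1}   OUT={a@B1, b@B0, b@B2, e@B2, f@B1}
  B4:   IN={a@B1, b@B0, b@B2, e@B2, f@B1}   OUT={a@B1, b@B0, b@B2, d@B4, e@B2, f@B1}

Merge at B1: IN[B1] = OUT[B0] ⊔ OUT[B2] = {a@B1, b@B0, b@B2, e@B2, f@B1}

Answer: {a@B1, b@B0, b@B2, e@B2, f@B1}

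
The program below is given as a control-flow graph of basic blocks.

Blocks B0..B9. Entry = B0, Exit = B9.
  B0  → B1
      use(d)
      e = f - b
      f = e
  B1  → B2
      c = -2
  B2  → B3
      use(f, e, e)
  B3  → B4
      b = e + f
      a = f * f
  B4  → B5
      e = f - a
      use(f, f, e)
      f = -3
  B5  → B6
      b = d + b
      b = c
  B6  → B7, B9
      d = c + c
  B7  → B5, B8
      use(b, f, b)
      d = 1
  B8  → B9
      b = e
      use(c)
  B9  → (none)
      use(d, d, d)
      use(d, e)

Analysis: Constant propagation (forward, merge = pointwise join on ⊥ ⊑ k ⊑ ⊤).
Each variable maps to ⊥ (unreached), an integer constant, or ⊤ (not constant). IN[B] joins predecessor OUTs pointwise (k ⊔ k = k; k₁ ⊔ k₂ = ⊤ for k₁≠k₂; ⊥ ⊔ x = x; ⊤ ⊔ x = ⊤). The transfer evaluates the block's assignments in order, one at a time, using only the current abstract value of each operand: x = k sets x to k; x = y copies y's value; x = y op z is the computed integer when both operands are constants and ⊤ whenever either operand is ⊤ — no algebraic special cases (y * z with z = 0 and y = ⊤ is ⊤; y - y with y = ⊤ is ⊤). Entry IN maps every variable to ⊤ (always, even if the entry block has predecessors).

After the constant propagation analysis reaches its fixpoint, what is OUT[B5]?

Fixpoint table:
  B0: | IN=(all ⊤) | OUT=(all ⊤)
  B1: | IN=(all ⊤) | OUT={c:-2; rest ⊤}
  B2: | IN={c:-2; rest ⊤} | OUT={c:-2; rest ⊤}
  B3: | IN={c:-2; rest ⊤} | OUT={c:-2; rest ⊤}
  B4: | IN={c:-2; rest ⊤} | OUT={c:-2, f:-3; rest ⊤}
  B5: | IN={c:-2, f:-3; rest ⊤} | OUT={b:-2, c:-2, f:-3; rest ⊤}
  B6: | IN={b:-2, c:-2, f:-3; rest ⊤} | OUT={b:-2, c:-2, d:-4, f:-3; rest ⊤}
  B7: | IN={b:-2, c:-2, d:-4, f:-3; rest ⊤} | OUT={b:-2, c:-2, d:1, f:-3; rest ⊤}
  B8: | IN={b:-2, c:-2, d:1, f:-3; rest ⊤} | OUT={c:-2, d:1, f:-3; rest ⊤}
  B9: | IN={c:-2, f:-3; rest ⊤} | OUT={c:-2, f:-3; rest ⊤}

Merge at B5: IN[B5] = OUT[B4] ⊔ OUT[B7] = {a: ⊤, b: ⊤, c: -2, d: ⊤, e: ⊤, f: -3}
Applying B5's transfer function to that IN value gives OUT[B5] (row B5 above).

Answer: {a: ⊤, b: -2, c: -2, d: ⊤, e: ⊤, f: -3}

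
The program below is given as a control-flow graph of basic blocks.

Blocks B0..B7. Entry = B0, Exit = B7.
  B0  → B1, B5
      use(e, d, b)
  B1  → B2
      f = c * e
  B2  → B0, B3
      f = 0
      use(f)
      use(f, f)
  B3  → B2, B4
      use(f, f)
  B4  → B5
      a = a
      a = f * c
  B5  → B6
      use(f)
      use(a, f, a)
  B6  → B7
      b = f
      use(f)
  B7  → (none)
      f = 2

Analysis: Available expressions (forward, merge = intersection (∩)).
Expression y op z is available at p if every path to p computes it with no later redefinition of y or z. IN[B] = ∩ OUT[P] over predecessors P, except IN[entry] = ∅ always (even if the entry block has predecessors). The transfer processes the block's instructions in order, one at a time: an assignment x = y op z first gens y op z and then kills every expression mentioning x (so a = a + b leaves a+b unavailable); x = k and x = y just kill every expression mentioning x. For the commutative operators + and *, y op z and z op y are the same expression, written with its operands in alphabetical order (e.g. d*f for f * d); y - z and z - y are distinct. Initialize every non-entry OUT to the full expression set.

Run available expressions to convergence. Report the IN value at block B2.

Fixpoint table:
  B0: | IN={} | OUT={}
  B1: | IN={} | OUT={c*e}
  B2: | IN={c*e} | OUT={c*e}
  B3: | IN={c*e} | OUT={c*e}
  B4: | IN={c*e} | OUT={c*e, c*f}
  B5: | IN={} | OUT={}
  B6: | IN={} | OUT={}
  B7: | IN={} | OUT={}

Merge at B2: IN[B2] = OUT[B1] ∩ OUT[B3] = {c*e}

Answer: {c*e}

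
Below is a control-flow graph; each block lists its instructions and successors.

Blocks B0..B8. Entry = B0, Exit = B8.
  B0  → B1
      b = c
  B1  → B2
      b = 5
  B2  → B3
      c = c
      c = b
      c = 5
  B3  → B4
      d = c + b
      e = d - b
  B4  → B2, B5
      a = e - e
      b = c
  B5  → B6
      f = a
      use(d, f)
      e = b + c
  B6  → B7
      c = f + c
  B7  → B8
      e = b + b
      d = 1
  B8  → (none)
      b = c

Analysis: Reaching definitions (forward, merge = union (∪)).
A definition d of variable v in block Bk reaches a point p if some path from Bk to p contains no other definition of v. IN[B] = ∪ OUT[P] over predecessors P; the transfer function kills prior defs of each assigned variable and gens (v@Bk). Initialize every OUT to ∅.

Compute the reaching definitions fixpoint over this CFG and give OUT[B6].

Answer: {a@B4, b@B4, c@B6, d@B3, e@B5, f@B5}

Derivation:
Fixpoint table:
  B0:   IN={}   OUT={b@B0}
  B1:   IN={b@B0}   OUT={b@B1}
  B2:   IN={a@B4, b@B1, b@B4, c@B2, d@B3, e@B3}   OUT={a@B4, b@B1, b@B4, c@B2, d@B3, e@B3}
  B3:   IN={a@B4, b@B1, b@B4, c@B2, d@B3, e@B3}   OUT={a@B4, b@B1, b@B4, c@B2, d@B3, e@B3}
  B4:   IN={a@B4, b@B1, b@B4, c@B2, d@B3, e@B3}   OUT={a@B4, b@B4, c@B2, d@B3, e@B3}
  B5:   IN={a@B4, b@B4, c@B2, d@B3, e@B3}   OUT={a@B4, b@B4, c@B2, d@B3, e@B5, f@B5}
  B6:   IN={a@B4, b@B4, c@B2, d@B3, e@B5, f@B5}   OUT={a@B4, b@B4, c@B6, d@B3, e@B5, f@B5}
  B7:   IN={a@B4, b@B4, c@B6, d@B3, e@B5, f@B5}   OUT={a@B4, b@B4, c@B6, d@B7, e@B7, f@B5}
  B8:   IN={a@B4, b@B4, c@B6, d@B7, e@B7, f@B5}   OUT={a@B4, b@B8, c@B6, d@B7, e@B7, f@B5}

Merge at B6: IN[B6] = OUT[B5] = {a@B4, b@B4, c@B2, d@B3, e@B5, f@B5}
Applying B6's transfer function to that IN value gives OUT[B6] (row B6 above).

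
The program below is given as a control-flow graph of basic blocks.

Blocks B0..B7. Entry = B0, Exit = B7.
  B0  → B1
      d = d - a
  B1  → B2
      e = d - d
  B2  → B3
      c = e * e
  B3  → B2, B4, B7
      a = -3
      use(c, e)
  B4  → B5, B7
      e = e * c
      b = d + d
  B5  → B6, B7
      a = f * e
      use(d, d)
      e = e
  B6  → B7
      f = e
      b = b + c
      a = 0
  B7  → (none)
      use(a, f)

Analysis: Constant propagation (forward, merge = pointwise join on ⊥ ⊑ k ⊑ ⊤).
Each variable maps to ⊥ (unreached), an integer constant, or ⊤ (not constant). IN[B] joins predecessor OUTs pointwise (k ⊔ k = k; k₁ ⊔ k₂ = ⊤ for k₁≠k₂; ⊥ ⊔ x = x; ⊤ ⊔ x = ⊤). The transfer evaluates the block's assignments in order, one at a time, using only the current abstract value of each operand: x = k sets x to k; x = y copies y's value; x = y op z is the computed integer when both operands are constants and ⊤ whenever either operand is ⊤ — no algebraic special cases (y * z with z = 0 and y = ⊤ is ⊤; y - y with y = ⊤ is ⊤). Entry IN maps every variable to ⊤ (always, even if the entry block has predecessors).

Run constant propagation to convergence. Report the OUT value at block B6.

Per-block solution:
  B0: | IN=(all ⊤) | OUT=(all ⊤)
  B1: | IN=(all ⊤) | OUT=(all ⊤)
  B2: | IN=(all ⊤) | OUT=(all ⊤)
  B3: | IN=(all ⊤) | OUT={a:-3; rest ⊤}
  B4: | IN={a:-3; rest ⊤} | OUT={a:-3; rest ⊤}
  B5: | IN={a:-3; rest ⊤} | OUT=(all ⊤)
  B6: | IN=(all ⊤) | OUT={a:0; rest ⊤}
  B7: | IN=(all ⊤) | OUT=(all ⊤)

Merge at B6: IN[B6] = OUT[B5] = {a: ⊤, b: ⊤, c: ⊤, d: ⊤, e: ⊤, f: ⊤}
Applying B6's transfer function to that IN value gives OUT[B6] (row B6 above).

Answer: {a: 0, b: ⊤, c: ⊤, d: ⊤, e: ⊤, f: ⊤}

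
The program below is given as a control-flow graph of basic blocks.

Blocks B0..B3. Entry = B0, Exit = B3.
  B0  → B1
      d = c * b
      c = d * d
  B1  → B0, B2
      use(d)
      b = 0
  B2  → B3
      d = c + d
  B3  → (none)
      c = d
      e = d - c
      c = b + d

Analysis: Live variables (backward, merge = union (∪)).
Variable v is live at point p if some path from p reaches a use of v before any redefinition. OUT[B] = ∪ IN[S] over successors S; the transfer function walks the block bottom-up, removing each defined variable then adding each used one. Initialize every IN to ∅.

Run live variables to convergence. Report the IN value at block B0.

Answer: {b, c}

Working:
Converged values:
  B0:  IN={b, c}  OUT={c, d}
  B1:  IN={c, d}  OUT={b, c, d}
  B2:  IN={b, c, d}  OUT={b, d}
  B3:  IN={b, d}  OUT={}

Merge at B0: OUT[B0] = IN[B1] = {c, d}
Applying B0's transfer function to that OUT value gives IN[B0] (row B0 above).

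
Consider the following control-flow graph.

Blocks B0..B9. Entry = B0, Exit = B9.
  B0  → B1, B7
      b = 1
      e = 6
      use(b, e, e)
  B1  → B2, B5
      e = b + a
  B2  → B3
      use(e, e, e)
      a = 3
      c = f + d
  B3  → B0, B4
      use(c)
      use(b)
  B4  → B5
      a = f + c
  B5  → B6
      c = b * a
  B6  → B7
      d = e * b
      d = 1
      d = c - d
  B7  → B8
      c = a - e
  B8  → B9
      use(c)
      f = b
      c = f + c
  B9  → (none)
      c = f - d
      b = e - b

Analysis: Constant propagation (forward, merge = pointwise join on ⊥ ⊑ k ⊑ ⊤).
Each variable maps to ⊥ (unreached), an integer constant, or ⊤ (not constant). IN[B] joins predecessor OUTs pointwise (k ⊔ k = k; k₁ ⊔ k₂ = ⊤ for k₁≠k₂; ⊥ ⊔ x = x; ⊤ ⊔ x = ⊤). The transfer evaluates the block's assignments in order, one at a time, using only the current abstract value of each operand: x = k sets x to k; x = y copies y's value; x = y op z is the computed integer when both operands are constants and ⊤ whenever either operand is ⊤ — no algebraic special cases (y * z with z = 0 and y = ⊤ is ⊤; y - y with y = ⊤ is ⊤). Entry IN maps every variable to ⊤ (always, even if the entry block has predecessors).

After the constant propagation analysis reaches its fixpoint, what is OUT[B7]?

Fixpoint table:
  B0: | IN=(all ⊤) | OUT={b:1, e:6; rest ⊤}
  B1: | IN={b:1, e:6; rest ⊤} | OUT={b:1; rest ⊤}
  B2: | IN={b:1; rest ⊤} | OUT={a:3, b:1; rest ⊤}
  B3: | IN={a:3, b:1; rest ⊤} | OUT={a:3, b:1; rest ⊤}
  B4: | IN={a:3, b:1; rest ⊤} | OUT={b:1; rest ⊤}
  B5: | IN={b:1; rest ⊤} | OUT={b:1; rest ⊤}
  B6: | IN={b:1; rest ⊤} | OUT={b:1; rest ⊤}
  B7: | IN={b:1; rest ⊤} | OUT={b:1; rest ⊤}
  B8: | IN={b:1; rest ⊤} | OUT={b:1, f:1; rest ⊤}
  B9: | IN={b:1, f:1; rest ⊤} | OUT={f:1; rest ⊤}

Merge at B7: IN[B7] = OUT[B0] ⊔ OUT[B6] = {a: ⊤, b: 1, c: ⊤, d: ⊤, e: ⊤, f: ⊤}
Applying B7's transfer function to that IN value gives OUT[B7] (row B7 above).

Answer: {a: ⊤, b: 1, c: ⊤, d: ⊤, e: ⊤, f: ⊤}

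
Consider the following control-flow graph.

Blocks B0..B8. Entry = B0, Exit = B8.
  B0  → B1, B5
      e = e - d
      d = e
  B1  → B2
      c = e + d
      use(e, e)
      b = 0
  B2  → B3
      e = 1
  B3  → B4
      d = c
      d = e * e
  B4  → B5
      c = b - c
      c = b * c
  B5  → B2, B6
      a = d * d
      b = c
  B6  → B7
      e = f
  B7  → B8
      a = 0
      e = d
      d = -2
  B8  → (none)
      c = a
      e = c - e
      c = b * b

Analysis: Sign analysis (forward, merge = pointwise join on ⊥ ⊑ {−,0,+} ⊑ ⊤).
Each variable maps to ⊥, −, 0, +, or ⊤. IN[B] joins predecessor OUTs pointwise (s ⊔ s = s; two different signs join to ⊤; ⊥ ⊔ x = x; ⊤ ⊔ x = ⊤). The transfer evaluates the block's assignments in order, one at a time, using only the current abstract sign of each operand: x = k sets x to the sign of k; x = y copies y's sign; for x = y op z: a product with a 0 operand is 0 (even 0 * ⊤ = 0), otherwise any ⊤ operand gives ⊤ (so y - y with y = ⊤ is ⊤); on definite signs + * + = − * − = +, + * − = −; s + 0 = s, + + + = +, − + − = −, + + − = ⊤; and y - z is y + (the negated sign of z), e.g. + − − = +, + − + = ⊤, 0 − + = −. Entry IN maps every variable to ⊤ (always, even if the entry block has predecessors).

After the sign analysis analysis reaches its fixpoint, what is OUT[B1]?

Answer: {a: ⊤, b: 0, c: ⊤, d: ⊤, e: ⊤, f: ⊤}

Working:
Fixpoint table:
  B0:   IN=(all ⊤)   OUT=(all ⊤)
  B1:   IN=(all ⊤)   OUT={b:0; rest ⊤}
  B2:   IN=(all ⊤)   OUT={e:+; rest ⊤}
  B3:   IN={e:+; rest ⊤}   OUT={d:+, e:+; rest ⊤}
  B4:   IN={d:+, e:+; rest ⊤}   OUT={d:+, e:+; rest ⊤}
  B5:   IN=(all ⊤)   OUT=(all ⊤)
  B6:   IN=(all ⊤)   OUT=(all ⊤)
  B7:   IN=(all ⊤)   OUT={a:0, d:-; rest ⊤}
  B8:   IN={a:0, d:-; rest ⊤}   OUT={a:0, d:-; rest ⊤}

Merge at B1: IN[B1] = OUT[B0] = {a: ⊤, b: ⊤, c: ⊤, d: ⊤, e: ⊤, f: ⊤}
Applying B1's transfer function to that IN value gives OUT[B1] (row B1 above).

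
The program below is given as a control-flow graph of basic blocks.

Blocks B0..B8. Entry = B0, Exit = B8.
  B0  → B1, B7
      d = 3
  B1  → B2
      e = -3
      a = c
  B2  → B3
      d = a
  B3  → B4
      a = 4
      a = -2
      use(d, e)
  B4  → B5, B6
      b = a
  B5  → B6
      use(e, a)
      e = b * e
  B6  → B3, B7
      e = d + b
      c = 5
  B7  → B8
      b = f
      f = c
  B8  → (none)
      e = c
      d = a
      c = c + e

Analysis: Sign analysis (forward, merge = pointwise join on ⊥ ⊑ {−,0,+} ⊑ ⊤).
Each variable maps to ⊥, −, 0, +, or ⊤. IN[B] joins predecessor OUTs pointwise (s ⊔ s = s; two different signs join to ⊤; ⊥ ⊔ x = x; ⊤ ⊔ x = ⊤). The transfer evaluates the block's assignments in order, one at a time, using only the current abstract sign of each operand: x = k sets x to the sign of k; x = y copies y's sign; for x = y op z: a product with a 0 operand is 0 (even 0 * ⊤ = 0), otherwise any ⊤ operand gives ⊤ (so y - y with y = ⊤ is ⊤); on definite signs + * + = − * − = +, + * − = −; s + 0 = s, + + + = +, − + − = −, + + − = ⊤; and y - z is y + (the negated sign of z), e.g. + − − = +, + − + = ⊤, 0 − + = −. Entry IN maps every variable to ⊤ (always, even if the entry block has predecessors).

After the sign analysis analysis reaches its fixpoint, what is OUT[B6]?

Per-block solution:
  B0:   IN=(all ⊤)   OUT={d:+; rest ⊤}
  B1:   IN={d:+; rest ⊤}   OUT={d:+, e:-; rest ⊤}
  B2:   IN={d:+, e:-; rest ⊤}   OUT={e:-; rest ⊤}
  B3:   IN=(all ⊤)   OUT={a:-; rest ⊤}
  B4:   IN={a:-; rest ⊤}   OUT={a:-, b:-; rest ⊤}
  B5:   IN={a:-, b:-; rest ⊤}   OUT={a:-, b:-; rest ⊤}
  B6:   IN={a:-, b:-; rest ⊤}   OUT={a:-, b:-, c:+; rest ⊤}
  B7:   IN=(all ⊤)   OUT=(all ⊤)
  B8:   IN=(all ⊤)   OUT=(all ⊤)

Merge at B6: IN[B6] = OUT[B4] ⊔ OUT[B5] = {a: -, b: -, c: ⊤, d: ⊤, e: ⊤, f: ⊤}
Applying B6's transfer function to that IN value gives OUT[B6] (row B6 above).

Answer: {a: -, b: -, c: +, d: ⊤, e: ⊤, f: ⊤}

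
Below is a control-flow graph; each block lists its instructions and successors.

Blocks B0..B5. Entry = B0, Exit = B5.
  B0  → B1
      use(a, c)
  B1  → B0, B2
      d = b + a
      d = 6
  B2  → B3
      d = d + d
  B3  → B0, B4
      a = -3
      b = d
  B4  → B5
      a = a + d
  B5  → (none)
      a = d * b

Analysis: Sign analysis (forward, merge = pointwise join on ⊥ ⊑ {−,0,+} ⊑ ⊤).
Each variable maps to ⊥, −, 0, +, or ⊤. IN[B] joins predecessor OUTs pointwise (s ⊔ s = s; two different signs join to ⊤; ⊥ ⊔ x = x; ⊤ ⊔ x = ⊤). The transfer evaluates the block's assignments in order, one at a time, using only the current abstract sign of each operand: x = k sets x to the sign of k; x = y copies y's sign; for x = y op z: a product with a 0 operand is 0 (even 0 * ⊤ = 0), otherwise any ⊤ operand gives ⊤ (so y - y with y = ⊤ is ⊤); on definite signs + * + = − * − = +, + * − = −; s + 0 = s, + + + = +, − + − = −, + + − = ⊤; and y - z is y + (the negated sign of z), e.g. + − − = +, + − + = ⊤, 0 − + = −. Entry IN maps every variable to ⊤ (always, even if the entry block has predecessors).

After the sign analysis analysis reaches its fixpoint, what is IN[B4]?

Per-block solution:
  B0:  IN=(all ⊤)  OUT=(all ⊤)
  B1:  IN=(all ⊤)  OUT={d:+; rest ⊤}
  B2:  IN={d:+; rest ⊤}  OUT={d:+; rest ⊤}
  B3:  IN={d:+; rest ⊤}  OUT={a:-, b:+, d:+; rest ⊤}
  B4:  IN={a:-, b:+, d:+; rest ⊤}  OUT={b:+, d:+; rest ⊤}
  B5:  IN={b:+, d:+; rest ⊤}  OUT={a:+, b:+, d:+; rest ⊤}

Merge at B4: IN[B4] = OUT[B3] = {a: -, b: +, c: ⊤, d: +, e: ⊤, f: ⊤}

Answer: {a: -, b: +, c: ⊤, d: +, e: ⊤, f: ⊤}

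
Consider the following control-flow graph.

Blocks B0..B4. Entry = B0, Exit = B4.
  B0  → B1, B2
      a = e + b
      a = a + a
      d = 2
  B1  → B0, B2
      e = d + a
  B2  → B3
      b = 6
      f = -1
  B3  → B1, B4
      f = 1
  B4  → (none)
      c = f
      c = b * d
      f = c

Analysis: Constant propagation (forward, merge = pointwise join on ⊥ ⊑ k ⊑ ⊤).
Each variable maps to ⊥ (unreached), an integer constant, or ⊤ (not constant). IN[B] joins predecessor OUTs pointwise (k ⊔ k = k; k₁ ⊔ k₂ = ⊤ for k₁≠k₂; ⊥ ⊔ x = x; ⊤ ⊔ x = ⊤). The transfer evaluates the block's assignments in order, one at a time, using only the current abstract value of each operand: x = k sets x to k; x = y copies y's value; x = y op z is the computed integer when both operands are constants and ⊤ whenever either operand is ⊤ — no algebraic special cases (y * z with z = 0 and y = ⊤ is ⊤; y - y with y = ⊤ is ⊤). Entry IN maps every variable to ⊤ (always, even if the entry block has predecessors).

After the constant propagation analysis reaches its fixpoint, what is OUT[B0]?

Answer: {a: ⊤, b: ⊤, c: ⊤, d: 2, e: ⊤, f: ⊤}

Working:
Per-block solution:
  B0:   IN=(all ⊤)   OUT={d:2; rest ⊤}
  B1:   IN={d:2; rest ⊤}   OUT={d:2; rest ⊤}
  B2:   IN={d:2; rest ⊤}   OUT={b:6, d:2, f:-1; rest ⊤}
  B3:   IN={b:6, d:2, f:-1; rest ⊤}   OUT={b:6, d:2, f:1; rest ⊤}
  B4:   IN={b:6, d:2, f:1; rest ⊤}   OUT={b:6, c:12, d:2, f:12; rest ⊤}

Merge at B0 (entry node, so the boundary value (all ⊤) is joined with the incoming edge(s)): IN[B0] = (all ⊤) ⊔ OUT[B1] = {a: ⊤, b: ⊤, c: ⊤, d: ⊤, e: ⊤, f: ⊤}
Applying B0's transfer function to that IN value gives OUT[B0] (row B0 above).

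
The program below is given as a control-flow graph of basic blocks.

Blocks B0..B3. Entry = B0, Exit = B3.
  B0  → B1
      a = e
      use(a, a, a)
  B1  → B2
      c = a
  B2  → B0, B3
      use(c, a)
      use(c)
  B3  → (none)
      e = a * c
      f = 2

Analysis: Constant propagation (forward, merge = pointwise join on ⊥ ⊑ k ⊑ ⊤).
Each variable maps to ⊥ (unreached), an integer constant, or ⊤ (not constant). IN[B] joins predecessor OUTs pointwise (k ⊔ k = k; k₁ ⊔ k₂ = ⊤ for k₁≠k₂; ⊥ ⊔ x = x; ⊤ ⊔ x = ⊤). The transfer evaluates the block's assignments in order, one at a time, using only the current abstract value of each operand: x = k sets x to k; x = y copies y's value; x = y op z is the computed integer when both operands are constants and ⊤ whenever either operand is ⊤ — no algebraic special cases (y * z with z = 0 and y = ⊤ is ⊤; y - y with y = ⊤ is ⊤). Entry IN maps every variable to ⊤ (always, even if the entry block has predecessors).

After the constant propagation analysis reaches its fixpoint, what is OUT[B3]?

Fixpoint table:
  B0:   IN=(all ⊤)   OUT=(all ⊤)
  B1:   IN=(all ⊤)   OUT=(all ⊤)
  B2:   IN=(all ⊤)   OUT=(all ⊤)
  B3:   IN=(all ⊤)   OUT={f:2; rest ⊤}

Merge at B3: IN[B3] = OUT[B2] = {a: ⊤, b: ⊤, c: ⊤, d: ⊤, e: ⊤, f: ⊤}
Applying B3's transfer function to that IN value gives OUT[B3] (row B3 above).

Answer: {a: ⊤, b: ⊤, c: ⊤, d: ⊤, e: ⊤, f: 2}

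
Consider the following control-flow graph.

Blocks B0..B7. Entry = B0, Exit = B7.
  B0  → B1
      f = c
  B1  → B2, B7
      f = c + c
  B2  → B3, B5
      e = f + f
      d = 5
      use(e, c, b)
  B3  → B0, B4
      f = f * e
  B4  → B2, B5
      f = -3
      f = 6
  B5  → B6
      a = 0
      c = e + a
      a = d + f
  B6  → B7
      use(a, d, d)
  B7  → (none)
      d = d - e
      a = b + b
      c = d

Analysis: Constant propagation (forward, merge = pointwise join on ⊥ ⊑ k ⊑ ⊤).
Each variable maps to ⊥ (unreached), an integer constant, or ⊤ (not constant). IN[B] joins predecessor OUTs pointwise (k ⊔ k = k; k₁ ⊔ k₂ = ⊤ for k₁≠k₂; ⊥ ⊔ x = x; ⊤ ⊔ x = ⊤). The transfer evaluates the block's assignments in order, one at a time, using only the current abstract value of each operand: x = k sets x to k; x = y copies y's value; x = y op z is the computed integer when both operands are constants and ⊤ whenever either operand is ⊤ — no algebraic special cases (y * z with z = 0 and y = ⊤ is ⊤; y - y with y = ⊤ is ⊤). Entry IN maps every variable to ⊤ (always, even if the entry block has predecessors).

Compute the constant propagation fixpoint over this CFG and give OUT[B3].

Converged values:
  B0:  IN=(all ⊤)  OUT=(all ⊤)
  B1:  IN=(all ⊤)  OUT=(all ⊤)
  B2:  IN=(all ⊤)  OUT={d:5; rest ⊤}
  B3:  IN={d:5; rest ⊤}  OUT={d:5; rest ⊤}
  B4:  IN={d:5; rest ⊤}  OUT={d:5, f:6; rest ⊤}
  B5:  IN={d:5; rest ⊤}  OUT={d:5; rest ⊤}
  B6:  IN={d:5; rest ⊤}  OUT={d:5; rest ⊤}
  B7:  IN=(all ⊤)  OUT=(all ⊤)

Merge at B3: IN[B3] = OUT[B2] = {a: ⊤, b: ⊤, c: ⊤, d: 5, e: ⊤, f: ⊤}
Applying B3's transfer function to that IN value gives OUT[B3] (row B3 above).

Answer: {a: ⊤, b: ⊤, c: ⊤, d: 5, e: ⊤, f: ⊤}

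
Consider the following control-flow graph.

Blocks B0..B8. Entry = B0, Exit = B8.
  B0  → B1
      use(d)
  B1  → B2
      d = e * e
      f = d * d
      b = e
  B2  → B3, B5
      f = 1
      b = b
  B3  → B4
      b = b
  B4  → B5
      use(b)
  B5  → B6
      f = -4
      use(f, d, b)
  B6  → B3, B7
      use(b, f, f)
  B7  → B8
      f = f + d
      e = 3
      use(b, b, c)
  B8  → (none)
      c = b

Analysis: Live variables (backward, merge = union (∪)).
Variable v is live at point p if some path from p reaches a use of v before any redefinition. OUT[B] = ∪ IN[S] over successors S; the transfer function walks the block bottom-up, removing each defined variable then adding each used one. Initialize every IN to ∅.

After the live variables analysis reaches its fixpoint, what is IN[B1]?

Answer: {c, e}

Trace:
Converged values:
  B0:   IN={c, d, e}   OUT={c, e}
  B1:   IN={c, e}   OUT={b, c, d}
  B2:   IN={b, c, d}   OUT={b, c, d}
  B3:   IN={b, c, d}   OUT={b, c, d}
  B4:   IN={b, c, d}   OUT={b, c, d}
  B5:   IN={b, c, d}   OUT={b, c, d, f}
  B6:   IN={b, c, d, f}   OUT={b, c, d, f}
  B7:   IN={b, c, d, f}   OUT={b}
  B8:   IN={b}   OUT={}

Merge at B1: OUT[B1] = IN[B2] = {b, c, d}
Applying B1's transfer function to that OUT value gives IN[B1] (row B1 above).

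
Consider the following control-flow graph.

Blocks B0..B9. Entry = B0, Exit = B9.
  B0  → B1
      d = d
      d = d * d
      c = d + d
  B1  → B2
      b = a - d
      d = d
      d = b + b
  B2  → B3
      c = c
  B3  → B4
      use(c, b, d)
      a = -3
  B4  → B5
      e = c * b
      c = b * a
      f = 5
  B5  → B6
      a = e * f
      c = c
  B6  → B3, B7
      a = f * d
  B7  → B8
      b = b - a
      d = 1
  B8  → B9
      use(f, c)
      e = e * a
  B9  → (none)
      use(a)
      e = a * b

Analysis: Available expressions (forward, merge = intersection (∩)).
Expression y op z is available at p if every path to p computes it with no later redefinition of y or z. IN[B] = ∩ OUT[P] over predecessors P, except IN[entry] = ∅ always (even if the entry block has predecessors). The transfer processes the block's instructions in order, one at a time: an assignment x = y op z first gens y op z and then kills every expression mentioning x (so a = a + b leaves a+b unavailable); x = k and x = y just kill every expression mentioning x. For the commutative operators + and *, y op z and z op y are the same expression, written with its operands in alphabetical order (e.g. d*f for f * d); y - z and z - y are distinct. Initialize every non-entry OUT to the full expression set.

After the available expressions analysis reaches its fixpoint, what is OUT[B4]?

Converged values:
  B0:   IN={}   OUT={d+d}
  B1:   IN={d+d}   OUT={b+b}
  B2:   IN={b+b}   OUT={b+b}
  B3:   IN={b+b}   OUT={b+b}
  B4:   IN={b+b}   OUT={a*b, b+b}
  B5:   IN={a*b, b+b}   OUT={b+b, e*f}
  B6:   IN={b+b, e*f}   OUT={b+b, d*f, e*f}
  B7:   IN={b+b, d*f, e*f}   OUT={e*f}
  B8:   IN={e*f}   OUT={}
  B9:   IN={}   OUT={a*b}

Merge at B4: IN[B4] = OUT[B3] = {b+b}
Applying B4's transfer function to that IN value gives OUT[B4] (row B4 above).

Answer: {a*b, b+b}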